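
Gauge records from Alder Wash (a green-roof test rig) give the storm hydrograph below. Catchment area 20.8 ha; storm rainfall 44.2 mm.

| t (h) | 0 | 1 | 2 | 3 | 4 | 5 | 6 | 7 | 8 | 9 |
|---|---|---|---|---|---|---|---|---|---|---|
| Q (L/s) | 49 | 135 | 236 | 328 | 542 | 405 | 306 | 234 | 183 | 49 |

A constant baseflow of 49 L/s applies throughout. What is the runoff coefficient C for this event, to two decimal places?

ΣQ_DR = 1977 L/s; V = ΣQ_DR·Δt = 7.117 × 10^6 L.
Runoff depth d = V / A = 34.22 mm.
C = d / P = 34.22 / 44.2 = 0.77.

C ≈ 0.77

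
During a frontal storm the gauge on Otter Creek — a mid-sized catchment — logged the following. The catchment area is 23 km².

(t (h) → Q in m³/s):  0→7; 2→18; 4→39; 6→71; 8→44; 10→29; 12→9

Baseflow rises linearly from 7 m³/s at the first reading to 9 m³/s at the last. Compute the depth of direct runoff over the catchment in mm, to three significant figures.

d ≈ 50.4 mm

Direct runoff: 0.00, 10.67, 31.33, 63.00, 35.67, 20.33, 0.00 m³/s; ΣQ_DR = 161.0 m³/s.
V = ΣQ_DR · Δt = 161.0 × 7200 s = 1.159 × 10^6 m³.
Over A = 23 km², depth = V / A = 50.4 mm.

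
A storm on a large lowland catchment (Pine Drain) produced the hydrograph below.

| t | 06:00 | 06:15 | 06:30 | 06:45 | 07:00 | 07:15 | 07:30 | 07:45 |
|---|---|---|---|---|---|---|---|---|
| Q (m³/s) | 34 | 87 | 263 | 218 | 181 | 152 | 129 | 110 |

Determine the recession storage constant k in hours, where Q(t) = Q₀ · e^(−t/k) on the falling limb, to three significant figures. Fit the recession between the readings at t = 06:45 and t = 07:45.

k ≈ 1.46 h

On the falling limb, Q drops from 218 to 110 m³/s between t = 06:45 and t = 07:45 (Δt = 1 h).
k = −Δt / ln(Q₂/Q₁) = −1 / ln(110/218) = 1.46 h.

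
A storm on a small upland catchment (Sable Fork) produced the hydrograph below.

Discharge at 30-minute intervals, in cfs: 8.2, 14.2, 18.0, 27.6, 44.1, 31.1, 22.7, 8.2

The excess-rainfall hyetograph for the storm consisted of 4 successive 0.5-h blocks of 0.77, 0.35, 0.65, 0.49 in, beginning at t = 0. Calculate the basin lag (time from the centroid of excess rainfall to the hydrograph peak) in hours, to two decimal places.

t_L ≈ 1.06 h

Centroid of excess rainfall: t_c = Σ P_i·t̄_i / ΣP_i = 0.9403 h (block centres at 0.25, 0.75, 1.25, 1.75 h).
Hydrograph peak occurs at t = 2 h, so basin lag t_L = 2 − 0.9403 = 1.06 h.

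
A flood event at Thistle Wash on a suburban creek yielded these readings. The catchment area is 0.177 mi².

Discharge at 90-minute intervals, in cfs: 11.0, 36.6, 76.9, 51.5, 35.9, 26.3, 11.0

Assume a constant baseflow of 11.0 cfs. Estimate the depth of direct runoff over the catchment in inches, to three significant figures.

Direct runoff: 0.0, 25.6, 65.9, 40.5, 24.9, 15.3, 0.0 cfs; ΣQ_DR = 172.2 cfs.
V = ΣQ_DR · Δt = 172.2 × 5400 s = 9.299 × 10^5 ft³.
Over A = 0.177 mi², depth = V / A = 2.26 in.

d ≈ 2.26 in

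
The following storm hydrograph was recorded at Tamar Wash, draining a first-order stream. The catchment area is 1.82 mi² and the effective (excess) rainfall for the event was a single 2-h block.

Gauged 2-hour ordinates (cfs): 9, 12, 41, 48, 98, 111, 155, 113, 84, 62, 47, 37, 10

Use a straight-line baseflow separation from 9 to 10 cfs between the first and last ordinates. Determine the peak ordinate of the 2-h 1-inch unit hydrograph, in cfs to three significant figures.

U_p ≈ 121 cfs

Direct runoff: 0.00, 2.92, 31.83, 38.75, 88.67, 101.58, 145.50, 103.42, 74.33, 52.25, 37.17, 27.08, 0.00 cfs; ΣQ_DR = 703.5 cfs, peak = 145.50 cfs.
Runoff depth d = ΣQ_DR·Δt / A = 703.5 × 7200 / (1.82 mi²) = 1.198 in.
The 1-inch UH is the DRH scaled by (1 in)/d, so U_p = 145.50 × 1/1.198 = 121 cfs.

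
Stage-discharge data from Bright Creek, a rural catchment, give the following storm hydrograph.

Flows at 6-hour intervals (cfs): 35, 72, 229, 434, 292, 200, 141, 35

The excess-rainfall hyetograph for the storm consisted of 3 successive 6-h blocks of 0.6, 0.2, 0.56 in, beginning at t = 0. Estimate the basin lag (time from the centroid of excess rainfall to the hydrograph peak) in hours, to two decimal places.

Centroid of excess rainfall: t_c = Σ P_i·t̄_i / ΣP_i = 8.8235 h (block centres at 3, 9, 15 h).
Hydrograph peak occurs at t = 18 h, so basin lag t_L = 18 − 8.8235 = 9.18 h.

t_L ≈ 9.18 h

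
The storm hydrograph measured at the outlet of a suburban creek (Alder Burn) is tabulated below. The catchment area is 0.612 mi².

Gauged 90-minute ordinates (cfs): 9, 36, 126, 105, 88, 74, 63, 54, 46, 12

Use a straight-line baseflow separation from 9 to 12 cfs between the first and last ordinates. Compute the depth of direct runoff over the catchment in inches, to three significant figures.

d ≈ 1.93 in

Direct runoff: 0.00, 26.67, 116.33, 95.00, 77.67, 63.33, 52.00, 42.67, 34.33, 0.00 cfs; ΣQ_DR = 508.0 cfs.
V = ΣQ_DR · Δt = 508.0 × 5400 s = 2.743 × 10^6 ft³.
Over A = 0.612 mi², depth = V / A = 1.93 in.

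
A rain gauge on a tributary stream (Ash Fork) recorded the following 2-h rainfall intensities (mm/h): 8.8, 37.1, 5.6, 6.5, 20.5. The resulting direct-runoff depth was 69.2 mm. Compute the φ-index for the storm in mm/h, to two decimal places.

φ ≈ 11.50 mm/h

Only the 2 blocks with intensity above φ contribute runoff: 37.1, 20.5 mm/h.
Σ(I−φ)·Δt = d  ⇒  (37.1+20.5 − 2φ)·2 = 69.2
φ = (57.60 − 69.2/2) / 2 = 11.50 mm/h.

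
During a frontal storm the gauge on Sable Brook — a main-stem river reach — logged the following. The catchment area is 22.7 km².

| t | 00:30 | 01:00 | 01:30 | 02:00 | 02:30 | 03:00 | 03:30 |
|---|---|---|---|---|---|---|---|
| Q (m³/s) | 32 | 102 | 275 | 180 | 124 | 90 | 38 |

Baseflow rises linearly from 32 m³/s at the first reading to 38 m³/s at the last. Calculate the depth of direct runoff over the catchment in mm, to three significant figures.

Direct runoff: 0.00, 69.00, 241.00, 145.00, 88.00, 53.00, 0.00 m³/s; ΣQ_DR = 596.0 m³/s.
V = ΣQ_DR · Δt = 596.0 × 1800 s = 1.073 × 10^6 m³.
Over A = 22.7 km², depth = V / A = 47.3 mm.

d ≈ 47.3 mm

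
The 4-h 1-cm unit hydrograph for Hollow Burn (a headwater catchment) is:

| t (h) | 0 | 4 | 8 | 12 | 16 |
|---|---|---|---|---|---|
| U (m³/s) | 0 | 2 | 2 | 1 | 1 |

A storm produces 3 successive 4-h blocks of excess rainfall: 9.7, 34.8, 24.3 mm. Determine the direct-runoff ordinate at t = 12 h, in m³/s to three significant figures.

Q ≈ 12.8 m³/s

By discrete convolution, Q_j = Σ (P_i / 10 mm) · U_{j−i}.
At t = 12 h (j=3): Q = (9.7/10)·1 + (34.8/10)·2 + (24.3/10)·2 = 12.8 m³/s.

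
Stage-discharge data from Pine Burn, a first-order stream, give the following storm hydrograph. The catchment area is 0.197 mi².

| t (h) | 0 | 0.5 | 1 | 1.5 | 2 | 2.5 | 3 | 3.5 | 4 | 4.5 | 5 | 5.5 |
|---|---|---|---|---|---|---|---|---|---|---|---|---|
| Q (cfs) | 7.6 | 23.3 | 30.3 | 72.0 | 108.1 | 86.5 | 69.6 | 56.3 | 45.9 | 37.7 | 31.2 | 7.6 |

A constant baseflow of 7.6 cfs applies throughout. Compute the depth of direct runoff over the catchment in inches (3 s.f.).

d ≈ 1.91 in

Direct runoff: 0.0, 15.7, 22.7, 64.4, 100.5, 78.9, 62.0, 48.7, 38.3, 30.1, 23.6, 0.0 cfs; ΣQ_DR = 484.9 cfs.
V = ΣQ_DR · Δt = 484.9 × 1800 s = 8.728 × 10^5 ft³.
Over A = 0.197 mi², depth = V / A = 1.91 in.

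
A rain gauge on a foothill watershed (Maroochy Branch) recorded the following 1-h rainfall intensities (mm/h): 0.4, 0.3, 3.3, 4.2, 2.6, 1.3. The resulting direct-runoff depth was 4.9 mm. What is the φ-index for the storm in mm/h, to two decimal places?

φ ≈ 1.73 mm/h

Only the 3 blocks with intensity above φ contribute runoff: 3.3, 4.2, 2.6 mm/h.
Σ(I−φ)·Δt = d  ⇒  (3.3+4.2+2.6 − 3φ)·1 = 4.9
φ = (10.10 − 4.9/1) / 3 = 1.73 mm/h.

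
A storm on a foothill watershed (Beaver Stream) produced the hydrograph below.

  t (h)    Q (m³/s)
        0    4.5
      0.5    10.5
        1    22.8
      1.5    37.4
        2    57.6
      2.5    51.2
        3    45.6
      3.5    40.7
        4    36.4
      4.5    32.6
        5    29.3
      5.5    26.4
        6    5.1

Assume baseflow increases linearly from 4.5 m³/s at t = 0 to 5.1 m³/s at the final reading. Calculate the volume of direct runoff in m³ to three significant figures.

V ≈ 6.08 × 10^5 m³

Direct-runoff ordinates (Q − Q_b): 0.00, 5.95, 18.20, 32.75, 52.90, 46.45, 40.80, 35.85, 31.50, 27.65, 24.30, 21.35, 0.00 m³/s.
ΣQ_DR = 337.7 m³/s.
With Δt = 0.5 h = 1800 s, V = ΣQ_DR · Δt = 337.7 × 1800 = 6.08 × 10^5 m³.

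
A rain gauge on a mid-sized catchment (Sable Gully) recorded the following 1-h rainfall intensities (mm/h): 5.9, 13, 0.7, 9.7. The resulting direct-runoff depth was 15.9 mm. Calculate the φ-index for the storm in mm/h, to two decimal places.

Only the 3 blocks with intensity above φ contribute runoff: 5.9, 13, 9.7 mm/h.
Σ(I−φ)·Δt = d  ⇒  (5.9+13+9.7 − 3φ)·1 = 15.9
φ = (28.60 − 15.9/1) / 3 = 4.23 mm/h.

φ ≈ 4.23 mm/h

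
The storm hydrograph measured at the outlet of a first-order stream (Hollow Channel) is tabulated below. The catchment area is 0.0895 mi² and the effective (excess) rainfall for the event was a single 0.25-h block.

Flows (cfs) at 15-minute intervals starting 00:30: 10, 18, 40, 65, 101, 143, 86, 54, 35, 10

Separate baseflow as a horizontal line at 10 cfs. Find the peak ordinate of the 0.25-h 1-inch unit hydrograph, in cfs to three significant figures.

Direct runoff: 0.0, 8.0, 30.0, 55.0, 91.0, 133.0, 76.0, 44.0, 25.0, 0.0 cfs; ΣQ_DR = 462.0 cfs, peak = 133.0 cfs.
Runoff depth d = ΣQ_DR·Δt / A = 462.0 × 900 / (0.0895 mi²) = 2.000 in.
The 1-inch UH is the DRH scaled by (1 in)/d, so U_p = 133.0 × 1/2.000 = 66.5 cfs.

U_p ≈ 66.5 cfs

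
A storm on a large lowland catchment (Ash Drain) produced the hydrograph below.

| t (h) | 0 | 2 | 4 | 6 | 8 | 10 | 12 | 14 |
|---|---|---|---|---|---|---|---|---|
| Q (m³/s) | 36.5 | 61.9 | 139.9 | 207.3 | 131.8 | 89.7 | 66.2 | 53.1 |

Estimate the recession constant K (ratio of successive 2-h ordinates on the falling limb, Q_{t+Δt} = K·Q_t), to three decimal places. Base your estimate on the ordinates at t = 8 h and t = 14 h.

K ≈ 0.739

Using the recession-limb readings at t = 8 h and t = 14 h: Q falls from 131.8 to 53.1 m³/s over 3 intervals.
K = (Q₂/Q₁)^(1/3) = (53.1/131.8)^(1/3) = 0.739.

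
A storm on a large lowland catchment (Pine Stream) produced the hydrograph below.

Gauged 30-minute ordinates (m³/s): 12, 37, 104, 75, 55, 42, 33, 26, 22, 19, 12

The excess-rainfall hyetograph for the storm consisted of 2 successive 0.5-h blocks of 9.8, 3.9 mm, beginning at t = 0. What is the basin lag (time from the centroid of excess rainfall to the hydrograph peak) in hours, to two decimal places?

t_L ≈ 0.61 h

Centroid of excess rainfall: t_c = Σ P_i·t̄_i / ΣP_i = 0.3923 h (block centres at 0.25, 0.75 h).
Hydrograph peak occurs at t = 1 h, so basin lag t_L = 1 − 0.3923 = 0.61 h.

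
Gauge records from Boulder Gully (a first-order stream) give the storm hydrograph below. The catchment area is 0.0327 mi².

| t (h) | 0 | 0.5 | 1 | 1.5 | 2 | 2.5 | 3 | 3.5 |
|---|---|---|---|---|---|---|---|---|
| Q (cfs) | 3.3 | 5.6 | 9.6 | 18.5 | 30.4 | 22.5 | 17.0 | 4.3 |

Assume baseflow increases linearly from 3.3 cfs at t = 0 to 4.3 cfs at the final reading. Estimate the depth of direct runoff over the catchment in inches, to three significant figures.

d ≈ 1.91 in

Direct runoff: 0.00, 2.16, 6.01, 14.77, 26.53, 18.49, 12.84, 0.00 cfs; ΣQ_DR = 80.80 cfs.
V = ΣQ_DR · Δt = 80.80 × 1800 s = 1.454 × 10^5 ft³.
Over A = 0.0327 mi², depth = V / A = 1.91 in.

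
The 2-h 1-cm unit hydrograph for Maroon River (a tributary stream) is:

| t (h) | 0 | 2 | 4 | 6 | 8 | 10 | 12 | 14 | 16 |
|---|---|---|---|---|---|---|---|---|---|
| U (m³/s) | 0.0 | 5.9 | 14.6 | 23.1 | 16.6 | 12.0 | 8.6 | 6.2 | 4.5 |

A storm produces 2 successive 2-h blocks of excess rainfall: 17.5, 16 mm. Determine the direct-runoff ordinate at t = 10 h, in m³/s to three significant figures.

Q ≈ 47.6 m³/s

By discrete convolution, Q_j = Σ (P_i / 10 mm) · U_{j−i}.
At t = 10 h (j=5): Q = (17.5/10)·12.0 + (16/10)·16.6 = 47.6 m³/s.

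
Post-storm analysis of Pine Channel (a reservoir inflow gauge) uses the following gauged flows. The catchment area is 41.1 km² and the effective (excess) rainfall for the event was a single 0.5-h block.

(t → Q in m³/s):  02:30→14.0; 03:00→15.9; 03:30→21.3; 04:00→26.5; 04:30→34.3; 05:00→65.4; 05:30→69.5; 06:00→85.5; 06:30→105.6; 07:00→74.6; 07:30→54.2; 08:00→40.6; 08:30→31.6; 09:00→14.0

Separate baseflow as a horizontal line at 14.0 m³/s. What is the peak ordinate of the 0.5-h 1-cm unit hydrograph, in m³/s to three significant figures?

Direct runoff: 0.0, 1.9, 7.3, 12.5, 20.3, 51.4, 55.5, 71.5, 91.6, 60.6, 40.2, 26.6, 17.6, 0.0 m³/s; ΣQ_DR = 457.0 m³/s, peak = 91.6 m³/s.
Runoff depth d = ΣQ_DR·Δt / A = 457.0 × 1800 / (41.1 km²) = 20.01 mm.
The 1-cm UH is the DRH scaled by (10 mm)/d, so U_p = 91.6 × 10/20.01 = 45.8 m³/s.

U_p ≈ 45.8 m³/s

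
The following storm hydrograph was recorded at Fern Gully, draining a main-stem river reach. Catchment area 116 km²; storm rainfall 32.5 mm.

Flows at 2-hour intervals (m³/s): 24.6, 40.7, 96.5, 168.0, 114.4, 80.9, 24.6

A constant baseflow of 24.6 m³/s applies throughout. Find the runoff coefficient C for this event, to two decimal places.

C ≈ 0.72

ΣQ_DR = 377.5 m³/s; V = ΣQ_DR·Δt = 2.718 × 10^6 m³.
Runoff depth d = V / A = 23.43 mm.
C = d / P = 23.43 / 32.5 = 0.72.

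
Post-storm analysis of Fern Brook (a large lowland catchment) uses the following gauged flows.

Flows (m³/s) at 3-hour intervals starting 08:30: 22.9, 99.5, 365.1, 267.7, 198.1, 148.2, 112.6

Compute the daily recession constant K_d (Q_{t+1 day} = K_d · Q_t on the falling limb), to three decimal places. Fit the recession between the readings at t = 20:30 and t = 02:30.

K_d ≈ 0.104

Between t = 20:30 and t = 02:30 the flow falls from 198.1 to 112.6 m³/s over 2×3 h = 6 h.
Per-interval ratio K = (112.6/198.1)^(1/2) = 0.7539; K_d = K^(24/3) = 0.104.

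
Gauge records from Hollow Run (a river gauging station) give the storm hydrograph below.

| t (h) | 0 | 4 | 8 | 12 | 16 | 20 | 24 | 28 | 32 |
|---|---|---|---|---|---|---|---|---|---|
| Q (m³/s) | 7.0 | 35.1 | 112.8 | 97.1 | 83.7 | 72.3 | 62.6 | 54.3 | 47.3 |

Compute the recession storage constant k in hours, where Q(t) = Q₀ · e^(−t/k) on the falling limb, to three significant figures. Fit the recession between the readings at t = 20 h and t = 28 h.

k ≈ 27.9 h

On the falling limb, Q drops from 72.3 to 54.3 m³/s between t = 20 h and t = 28 h (Δt = 8 h).
k = −Δt / ln(Q₂/Q₁) = −8 / ln(54.3/72.3) = 27.9 h.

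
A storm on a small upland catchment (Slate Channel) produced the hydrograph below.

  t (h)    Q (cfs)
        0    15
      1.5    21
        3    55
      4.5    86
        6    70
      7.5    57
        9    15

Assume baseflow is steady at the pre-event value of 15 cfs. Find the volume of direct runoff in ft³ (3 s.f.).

V ≈ 1.16 × 10^6 ft³

Direct-runoff ordinates (Q − Q_b): 0.0, 6.0, 40.0, 71.0, 55.0, 42.0, 0.0 cfs.
ΣQ_DR = 214.0 cfs.
With Δt = 1.5 h = 5400 s, V = ΣQ_DR · Δt = 214.0 × 5400 = 1.16 × 10^6 ft³.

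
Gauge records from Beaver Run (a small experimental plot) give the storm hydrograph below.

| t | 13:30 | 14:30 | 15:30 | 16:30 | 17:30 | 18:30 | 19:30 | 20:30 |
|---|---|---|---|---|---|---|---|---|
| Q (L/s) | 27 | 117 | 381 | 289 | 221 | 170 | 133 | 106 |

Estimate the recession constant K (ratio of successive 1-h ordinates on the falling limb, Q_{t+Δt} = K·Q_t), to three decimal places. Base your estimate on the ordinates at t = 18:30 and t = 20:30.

K ≈ 0.790

Using the recession-limb readings at t = 18:30 and t = 20:30: Q falls from 170 to 106 L/s over 2 intervals.
K = (Q₂/Q₁)^(1/2) = (106/170)^(1/2) = 0.790.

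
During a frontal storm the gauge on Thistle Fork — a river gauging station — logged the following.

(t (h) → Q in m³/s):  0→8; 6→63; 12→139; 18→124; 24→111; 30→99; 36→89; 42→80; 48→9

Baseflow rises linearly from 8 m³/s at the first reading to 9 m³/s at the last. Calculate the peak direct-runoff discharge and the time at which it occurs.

Subtracting baseflow gives direct-runoff ordinates: 0.00, 54.88, 130.75, 115.62, 102.50, 90.38, 80.25, 71.12, 0.00 m³/s.
The maximum is 130.75 m³/s, occurring at the reading for t = 12 h.

Q_p = 130.75 m³/s at t = 12 h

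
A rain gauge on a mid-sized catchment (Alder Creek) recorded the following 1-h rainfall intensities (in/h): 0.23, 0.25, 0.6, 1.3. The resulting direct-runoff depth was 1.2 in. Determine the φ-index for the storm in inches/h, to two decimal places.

Only the 2 blocks with intensity above φ contribute runoff: 0.6, 1.3 in/h.
Σ(I−φ)·Δt = d  ⇒  (0.6+1.3 − 2φ)·1 = 1.2
φ = (1.900 − 1.2/1) / 2 = 0.35 in/h.

φ ≈ 0.35 in/h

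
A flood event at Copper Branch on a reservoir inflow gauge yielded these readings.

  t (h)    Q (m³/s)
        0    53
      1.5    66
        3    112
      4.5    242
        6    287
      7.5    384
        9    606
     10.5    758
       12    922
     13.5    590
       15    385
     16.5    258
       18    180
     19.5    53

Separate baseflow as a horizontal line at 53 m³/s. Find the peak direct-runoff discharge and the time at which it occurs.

Q_p = 869.0 m³/s at t = 12 h

Subtracting baseflow gives direct-runoff ordinates: 0.0, 13.0, 59.0, 189.0, 234.0, 331.0, 553.0, 705.0, 869.0, 537.0, 332.0, 205.0, 127.0, 0.0 m³/s.
The maximum is 869.0 m³/s, occurring at the reading for t = 12 h.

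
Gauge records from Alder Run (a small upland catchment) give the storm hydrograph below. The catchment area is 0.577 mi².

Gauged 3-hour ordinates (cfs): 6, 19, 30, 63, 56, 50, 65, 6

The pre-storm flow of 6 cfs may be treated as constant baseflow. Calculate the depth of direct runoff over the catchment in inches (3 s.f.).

d ≈ 1.99 in

Direct runoff: 0.0, 13.0, 24.0, 57.0, 50.0, 44.0, 59.0, 0.0 cfs; ΣQ_DR = 247.0 cfs.
V = ΣQ_DR · Δt = 247.0 × 10800 s = 2.668 × 10^6 ft³.
Over A = 0.577 mi², depth = V / A = 1.99 in.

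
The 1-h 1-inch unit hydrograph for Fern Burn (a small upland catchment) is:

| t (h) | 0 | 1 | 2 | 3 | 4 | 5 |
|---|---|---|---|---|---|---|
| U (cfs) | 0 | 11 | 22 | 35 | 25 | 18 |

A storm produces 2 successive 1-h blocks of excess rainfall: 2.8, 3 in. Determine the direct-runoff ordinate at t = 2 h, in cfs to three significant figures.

By discrete convolution, Q_j = Σ (P_i / 1 in) · U_{j−i}.
At t = 2 h (j=2): Q = (2.8/1)·22 + (3/1)·11 = 94.6 cfs.

Q ≈ 94.6 cfs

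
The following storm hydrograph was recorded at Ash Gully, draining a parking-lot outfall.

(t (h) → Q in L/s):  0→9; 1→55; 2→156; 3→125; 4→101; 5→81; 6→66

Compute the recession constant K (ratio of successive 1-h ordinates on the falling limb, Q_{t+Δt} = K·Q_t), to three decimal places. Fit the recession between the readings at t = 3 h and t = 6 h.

Using the recession-limb readings at t = 3 h and t = 6 h: Q falls from 125 to 66 L/s over 3 intervals.
K = (Q₂/Q₁)^(1/3) = (66/125)^(1/3) = 0.808.

K ≈ 0.808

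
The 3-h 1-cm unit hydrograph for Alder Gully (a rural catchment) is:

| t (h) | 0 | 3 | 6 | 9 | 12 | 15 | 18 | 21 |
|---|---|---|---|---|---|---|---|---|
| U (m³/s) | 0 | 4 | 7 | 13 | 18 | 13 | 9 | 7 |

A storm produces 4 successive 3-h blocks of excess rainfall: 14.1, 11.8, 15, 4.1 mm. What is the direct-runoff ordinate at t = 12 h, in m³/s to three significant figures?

By discrete convolution, Q_j = Σ (P_i / 10 mm) · U_{j−i}.
At t = 12 h (j=4): Q = (14.1/10)·18 + (11.8/10)·13 + (15/10)·7 + (4.1/10)·4 = 52.9 m³/s.

Q ≈ 52.9 m³/s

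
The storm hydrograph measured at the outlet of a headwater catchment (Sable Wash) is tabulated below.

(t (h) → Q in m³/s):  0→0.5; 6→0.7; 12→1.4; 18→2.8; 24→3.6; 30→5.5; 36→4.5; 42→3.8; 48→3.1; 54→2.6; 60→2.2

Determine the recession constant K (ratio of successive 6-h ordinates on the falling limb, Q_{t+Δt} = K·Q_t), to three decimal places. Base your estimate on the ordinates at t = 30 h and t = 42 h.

K ≈ 0.831

Using the recession-limb readings at t = 30 h and t = 42 h: Q falls from 5.5 to 3.8 m³/s over 2 intervals.
K = (Q₂/Q₁)^(1/2) = (3.8/5.5)^(1/2) = 0.831.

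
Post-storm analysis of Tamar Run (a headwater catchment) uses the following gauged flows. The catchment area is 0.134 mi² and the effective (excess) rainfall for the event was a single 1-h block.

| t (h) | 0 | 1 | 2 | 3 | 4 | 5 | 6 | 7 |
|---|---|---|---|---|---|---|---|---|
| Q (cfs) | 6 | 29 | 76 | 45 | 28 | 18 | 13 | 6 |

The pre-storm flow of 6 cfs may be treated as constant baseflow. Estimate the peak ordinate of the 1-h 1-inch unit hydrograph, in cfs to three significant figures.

U_p ≈ 35.0 cfs

Direct runoff: 0.0, 23.0, 70.0, 39.0, 22.0, 12.0, 7.0, 0.0 cfs; ΣQ_DR = 173.0 cfs, peak = 70.0 cfs.
Runoff depth d = ΣQ_DR·Δt / A = 173.0 × 3600 / (0.134 mi²) = 2.001 in.
The 1-inch UH is the DRH scaled by (1 in)/d, so U_p = 70.0 × 1/2.001 = 35.0 cfs.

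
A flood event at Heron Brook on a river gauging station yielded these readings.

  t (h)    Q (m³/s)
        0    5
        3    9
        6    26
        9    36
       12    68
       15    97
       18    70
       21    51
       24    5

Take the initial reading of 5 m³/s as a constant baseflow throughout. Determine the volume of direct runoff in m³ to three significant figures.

Direct-runoff ordinates (Q − Q_b): 0.0, 4.0, 21.0, 31.0, 63.0, 92.0, 65.0, 46.0, 0.0 m³/s.
ΣQ_DR = 322.0 m³/s.
With Δt = 3 h = 10800 s, V = ΣQ_DR · Δt = 322.0 × 10800 = 3.48 × 10^6 m³.

V ≈ 3.48 × 10^6 m³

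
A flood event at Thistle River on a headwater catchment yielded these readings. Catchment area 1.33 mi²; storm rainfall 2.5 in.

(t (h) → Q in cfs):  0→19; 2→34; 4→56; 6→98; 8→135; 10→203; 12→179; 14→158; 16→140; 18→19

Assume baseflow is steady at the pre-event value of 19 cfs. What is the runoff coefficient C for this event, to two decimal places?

ΣQ_DR = 851.0 cfs; V = ΣQ_DR·Δt = 6.127 × 10^6 ft³.
Runoff depth d = V / A = 1.983 in.
C = d / P = 1.983 / 2.5 = 0.79.

C ≈ 0.79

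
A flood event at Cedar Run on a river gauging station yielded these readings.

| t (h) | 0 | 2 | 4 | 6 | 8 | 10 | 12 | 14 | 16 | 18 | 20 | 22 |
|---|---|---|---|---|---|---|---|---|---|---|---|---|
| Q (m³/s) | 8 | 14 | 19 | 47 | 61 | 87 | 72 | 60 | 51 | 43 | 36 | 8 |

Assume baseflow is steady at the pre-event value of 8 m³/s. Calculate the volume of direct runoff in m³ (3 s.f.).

V ≈ 2.95 × 10^6 m³

Direct-runoff ordinates (Q − Q_b): 0.0, 6.0, 11.0, 39.0, 53.0, 79.0, 64.0, 52.0, 43.0, 35.0, 28.0, 0.0 m³/s.
ΣQ_DR = 410.0 m³/s.
With Δt = 2 h = 7200 s, V = ΣQ_DR · Δt = 410.0 × 7200 = 2.95 × 10^6 m³.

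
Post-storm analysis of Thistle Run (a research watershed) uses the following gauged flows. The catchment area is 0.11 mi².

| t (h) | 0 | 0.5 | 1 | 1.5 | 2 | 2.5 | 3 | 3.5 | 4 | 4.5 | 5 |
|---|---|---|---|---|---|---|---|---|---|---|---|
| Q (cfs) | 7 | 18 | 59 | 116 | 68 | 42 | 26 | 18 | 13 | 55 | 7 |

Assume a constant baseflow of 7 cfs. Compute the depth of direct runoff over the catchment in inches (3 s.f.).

d ≈ 2.48 in

Direct runoff: 0.0, 11.0, 52.0, 109.0, 61.0, 35.0, 19.0, 11.0, 6.0, 48.0, 0.0 cfs; ΣQ_DR = 352.0 cfs.
V = ΣQ_DR · Δt = 352.0 × 1800 s = 6.336 × 10^5 ft³.
Over A = 0.11 mi², depth = V / A = 2.48 in.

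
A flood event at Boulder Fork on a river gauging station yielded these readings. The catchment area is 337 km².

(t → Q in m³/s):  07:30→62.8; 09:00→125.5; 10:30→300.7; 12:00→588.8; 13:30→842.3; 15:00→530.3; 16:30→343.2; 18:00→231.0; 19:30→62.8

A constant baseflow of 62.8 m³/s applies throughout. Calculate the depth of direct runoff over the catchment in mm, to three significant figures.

d ≈ 40.4 mm

Direct runoff: 0.0, 62.7, 237.9, 526.0, 779.5, 467.5, 280.4, 168.2, 0.0 m³/s; ΣQ_DR = 2522 m³/s.
V = ΣQ_DR · Δt = 2522 × 5400 s = 1.362 × 10^7 m³.
Over A = 337 km², depth = V / A = 40.4 mm.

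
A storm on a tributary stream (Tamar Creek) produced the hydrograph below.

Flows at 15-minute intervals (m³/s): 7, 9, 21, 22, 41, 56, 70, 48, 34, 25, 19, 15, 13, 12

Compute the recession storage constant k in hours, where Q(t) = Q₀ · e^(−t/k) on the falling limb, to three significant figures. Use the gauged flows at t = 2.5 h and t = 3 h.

k ≈ 1.32 h

On the falling limb, Q drops from 19 to 13 m³/s between t = 2.5 h and t = 3 h (Δt = 0.5 h).
k = −Δt / ln(Q₂/Q₁) = −0.5 / ln(13/19) = 1.32 h.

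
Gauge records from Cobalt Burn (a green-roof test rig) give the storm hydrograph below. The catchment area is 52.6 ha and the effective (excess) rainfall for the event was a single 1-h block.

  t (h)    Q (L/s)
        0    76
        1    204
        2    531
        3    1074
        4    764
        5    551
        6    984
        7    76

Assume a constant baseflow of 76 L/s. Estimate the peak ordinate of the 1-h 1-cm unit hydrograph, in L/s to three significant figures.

Direct runoff: 0.0, 128.0, 455.0, 998.0, 688.0, 475.0, 908.0, 0.0 L/s; ΣQ_DR = 3652 L/s, peak = 998.0 L/s.
Runoff depth d = ΣQ_DR·Δt / A = 3652 × 3600 / (52.6 ha) = 24.99 mm.
The 1-cm UH is the DRH scaled by (10 mm)/d, so U_p = 998.0 × 10/24.99 = 399 L/s.

U_p ≈ 399 L/s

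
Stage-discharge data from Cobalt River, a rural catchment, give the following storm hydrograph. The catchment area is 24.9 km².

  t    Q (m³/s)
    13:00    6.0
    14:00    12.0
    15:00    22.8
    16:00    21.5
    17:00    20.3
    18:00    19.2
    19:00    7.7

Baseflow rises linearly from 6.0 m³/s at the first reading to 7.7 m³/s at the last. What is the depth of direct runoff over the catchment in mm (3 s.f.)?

d ≈ 8.90 mm

Direct runoff: 0.00, 5.72, 16.23, 14.65, 13.17, 11.78, 0.00 m³/s; ΣQ_DR = 61.55 m³/s.
V = ΣQ_DR · Δt = 61.55 × 3600 s = 2.216 × 10^5 m³.
Over A = 24.9 km², depth = V / A = 8.90 mm.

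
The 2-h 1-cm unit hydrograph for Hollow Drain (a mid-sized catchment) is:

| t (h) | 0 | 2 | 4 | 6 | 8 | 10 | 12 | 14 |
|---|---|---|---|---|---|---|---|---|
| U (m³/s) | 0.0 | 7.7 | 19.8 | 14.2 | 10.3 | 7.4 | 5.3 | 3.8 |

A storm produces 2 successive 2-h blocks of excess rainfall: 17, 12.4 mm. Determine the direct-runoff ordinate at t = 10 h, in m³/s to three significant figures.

By discrete convolution, Q_j = Σ (P_i / 10 mm) · U_{j−i}.
At t = 10 h (j=5): Q = (17/10)·7.4 + (12.4/10)·10.3 = 25.4 m³/s.

Q ≈ 25.4 m³/s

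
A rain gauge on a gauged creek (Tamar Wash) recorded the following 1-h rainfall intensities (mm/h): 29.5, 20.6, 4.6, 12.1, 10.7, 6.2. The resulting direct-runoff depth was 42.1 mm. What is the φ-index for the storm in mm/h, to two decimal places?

Only the 4 blocks with intensity above φ contribute runoff: 29.5, 20.6, 12.1, 10.7 mm/h.
Σ(I−φ)·Δt = d  ⇒  (29.5+20.6+12.1+10.7 − 4φ)·1 = 42.1
φ = (72.90 − 42.1/1) / 4 = 7.70 mm/h.

φ ≈ 7.70 mm/h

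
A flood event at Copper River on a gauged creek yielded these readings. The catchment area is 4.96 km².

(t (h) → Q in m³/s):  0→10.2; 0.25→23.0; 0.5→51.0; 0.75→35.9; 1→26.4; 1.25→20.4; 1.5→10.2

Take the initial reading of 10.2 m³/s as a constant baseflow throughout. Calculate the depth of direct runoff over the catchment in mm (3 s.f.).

Direct runoff: 0.0, 12.8, 40.8, 25.7, 16.2, 10.2, 0.0 m³/s; ΣQ_DR = 105.7 m³/s.
V = ΣQ_DR · Δt = 105.7 × 900 s = 95130 m³.
Over A = 4.96 km², depth = V / A = 19.2 mm.

d ≈ 19.2 mm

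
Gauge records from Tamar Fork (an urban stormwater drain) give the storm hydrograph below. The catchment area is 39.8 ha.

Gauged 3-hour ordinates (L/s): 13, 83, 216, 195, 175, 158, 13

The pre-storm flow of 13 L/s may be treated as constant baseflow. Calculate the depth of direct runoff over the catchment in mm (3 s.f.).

d ≈ 20.7 mm

Direct runoff: 0.0, 70.0, 203.0, 182.0, 162.0, 145.0, 0.0 L/s; ΣQ_DR = 762.0 L/s.
V = ΣQ_DR · Δt = 762.0 × 10800 s = 8.230 × 10^6 L.
Over A = 39.8 ha, depth = V / A = 20.7 mm.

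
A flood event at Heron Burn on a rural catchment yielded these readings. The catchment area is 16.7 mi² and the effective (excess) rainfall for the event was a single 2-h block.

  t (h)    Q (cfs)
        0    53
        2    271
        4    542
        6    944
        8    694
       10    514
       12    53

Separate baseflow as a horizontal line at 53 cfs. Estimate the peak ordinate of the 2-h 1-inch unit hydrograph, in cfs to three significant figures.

Direct runoff: 0.0, 218.0, 489.0, 891.0, 641.0, 461.0, 0.0 cfs; ΣQ_DR = 2700 cfs, peak = 891.0 cfs.
Runoff depth d = ΣQ_DR·Δt / A = 2700 × 7200 / (16.7 mi²) = 0.5011 in.
The 1-inch UH is the DRH scaled by (1 in)/d, so U_p = 891.0 × 1/0.5011 = 1780 cfs.

U_p ≈ 1780 cfs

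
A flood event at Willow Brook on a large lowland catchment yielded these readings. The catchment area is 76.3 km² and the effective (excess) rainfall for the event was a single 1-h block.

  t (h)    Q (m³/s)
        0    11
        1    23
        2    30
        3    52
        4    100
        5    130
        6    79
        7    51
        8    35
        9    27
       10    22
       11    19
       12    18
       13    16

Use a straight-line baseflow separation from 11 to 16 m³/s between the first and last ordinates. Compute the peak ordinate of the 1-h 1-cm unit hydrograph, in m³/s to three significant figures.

U_p ≈ 58.5 m³/s

Direct runoff: 0.00, 11.62, 18.23, 39.85, 87.46, 117.08, 65.69, 37.31, 20.92, 12.54, 7.15, 3.77, 2.38, 0.00 m³/s; ΣQ_DR = 424.0 m³/s, peak = 117.08 m³/s.
Runoff depth d = ΣQ_DR·Δt / A = 424.0 × 3600 / (76.3 km²) = 20.01 mm.
The 1-cm UH is the DRH scaled by (10 mm)/d, so U_p = 117.08 × 10/20.01 = 58.5 m³/s.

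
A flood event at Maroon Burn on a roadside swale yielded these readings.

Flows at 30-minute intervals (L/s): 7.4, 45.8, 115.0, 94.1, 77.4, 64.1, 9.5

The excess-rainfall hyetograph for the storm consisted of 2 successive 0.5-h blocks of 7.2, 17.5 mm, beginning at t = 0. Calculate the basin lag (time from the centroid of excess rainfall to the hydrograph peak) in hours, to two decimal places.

Centroid of excess rainfall: t_c = Σ P_i·t̄_i / ΣP_i = 0.6043 h (block centres at 0.25, 0.75 h).
Hydrograph peak occurs at t = 1 h, so basin lag t_L = 1 − 0.6043 = 0.40 h.

t_L ≈ 0.40 h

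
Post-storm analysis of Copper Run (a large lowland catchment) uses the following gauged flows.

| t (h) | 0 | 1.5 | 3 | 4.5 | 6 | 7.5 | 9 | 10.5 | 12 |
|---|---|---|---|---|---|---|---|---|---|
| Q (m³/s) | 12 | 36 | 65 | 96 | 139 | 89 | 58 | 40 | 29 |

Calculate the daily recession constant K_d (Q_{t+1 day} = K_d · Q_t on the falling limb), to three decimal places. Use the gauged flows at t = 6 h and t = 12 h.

K_d ≈ 0.002

Between t = 6 h and t = 12 h the flow falls from 139 to 29 m³/s over 4×1.5 h = 6 h.
Per-interval ratio K = (29/139)^(1/4) = 0.6758; K_d = K^(24/1.5) = 0.002.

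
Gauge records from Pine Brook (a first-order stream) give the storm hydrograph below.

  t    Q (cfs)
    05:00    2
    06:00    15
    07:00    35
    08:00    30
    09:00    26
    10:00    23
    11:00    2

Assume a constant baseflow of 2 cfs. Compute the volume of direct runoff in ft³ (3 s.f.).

V ≈ 4.28 × 10^5 ft³

Direct-runoff ordinates (Q − Q_b): 0.0, 13.0, 33.0, 28.0, 24.0, 21.0, 0.0 cfs.
ΣQ_DR = 119.0 cfs.
With Δt = 1 h = 3600 s, V = ΣQ_DR · Δt = 119.0 × 3600 = 4.28 × 10^5 ft³.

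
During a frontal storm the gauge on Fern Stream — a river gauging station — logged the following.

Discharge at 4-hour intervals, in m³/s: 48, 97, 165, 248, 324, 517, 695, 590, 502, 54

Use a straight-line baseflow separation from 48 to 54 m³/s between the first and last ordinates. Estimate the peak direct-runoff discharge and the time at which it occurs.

Q_p = 643.00 m³/s at t = 24 h

Subtracting baseflow gives direct-runoff ordinates: 0.00, 48.33, 115.67, 198.00, 273.33, 465.67, 643.00, 537.33, 448.67, 0.00 m³/s.
The maximum is 643.00 m³/s, occurring at the reading for t = 24 h.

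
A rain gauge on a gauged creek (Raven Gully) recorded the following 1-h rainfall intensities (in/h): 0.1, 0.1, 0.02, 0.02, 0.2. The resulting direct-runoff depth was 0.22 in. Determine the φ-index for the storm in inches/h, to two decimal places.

φ ≈ 0.06 in/h

Only the 3 blocks with intensity above φ contribute runoff: 0.1, 0.1, 0.2 in/h.
Σ(I−φ)·Δt = d  ⇒  (0.1+0.1+0.2 − 3φ)·1 = 0.22
φ = (0.4000 − 0.22/1) / 3 = 0.06 in/h.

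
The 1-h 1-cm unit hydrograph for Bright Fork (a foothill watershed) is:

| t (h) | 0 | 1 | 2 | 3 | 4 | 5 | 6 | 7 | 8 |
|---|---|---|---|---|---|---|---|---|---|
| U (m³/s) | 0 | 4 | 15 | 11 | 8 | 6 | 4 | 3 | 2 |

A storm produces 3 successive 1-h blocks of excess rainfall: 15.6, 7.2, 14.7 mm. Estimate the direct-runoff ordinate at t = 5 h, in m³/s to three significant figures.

By discrete convolution, Q_j = Σ (P_i / 10 mm) · U_{j−i}.
At t = 5 h (j=5): Q = (15.6/10)·6 + (7.2/10)·8 + (14.7/10)·11 = 31.3 m³/s.

Q ≈ 31.3 m³/s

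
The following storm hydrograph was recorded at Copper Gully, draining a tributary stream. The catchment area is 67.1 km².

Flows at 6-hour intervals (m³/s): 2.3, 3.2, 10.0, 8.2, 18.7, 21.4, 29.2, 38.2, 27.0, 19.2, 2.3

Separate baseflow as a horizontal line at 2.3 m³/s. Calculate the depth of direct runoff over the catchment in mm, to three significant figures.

Direct runoff: 0.0, 0.9, 7.7, 5.9, 16.4, 19.1, 26.9, 35.9, 24.7, 16.9, 0.0 m³/s; ΣQ_DR = 154.4 m³/s.
V = ΣQ_DR · Δt = 154.4 × 21600 s = 3.335 × 10^6 m³.
Over A = 67.1 km², depth = V / A = 49.7 mm.

d ≈ 49.7 mm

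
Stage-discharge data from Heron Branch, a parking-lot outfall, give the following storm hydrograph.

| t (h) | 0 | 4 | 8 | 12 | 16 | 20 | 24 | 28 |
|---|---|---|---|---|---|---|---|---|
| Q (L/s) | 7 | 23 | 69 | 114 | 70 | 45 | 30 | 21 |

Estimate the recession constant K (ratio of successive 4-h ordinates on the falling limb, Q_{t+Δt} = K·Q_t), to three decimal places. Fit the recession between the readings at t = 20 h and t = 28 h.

Using the recession-limb readings at t = 20 h and t = 28 h: Q falls from 45 to 21 L/s over 2 intervals.
K = (Q₂/Q₁)^(1/2) = (21/45)^(1/2) = 0.683.

K ≈ 0.683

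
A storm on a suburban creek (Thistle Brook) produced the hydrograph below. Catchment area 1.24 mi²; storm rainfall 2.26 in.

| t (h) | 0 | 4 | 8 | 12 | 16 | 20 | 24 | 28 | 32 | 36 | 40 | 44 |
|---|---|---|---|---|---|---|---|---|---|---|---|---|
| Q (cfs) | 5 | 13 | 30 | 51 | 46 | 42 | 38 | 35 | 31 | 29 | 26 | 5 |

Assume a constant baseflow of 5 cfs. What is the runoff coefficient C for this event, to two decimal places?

ΣQ_DR = 291.0 cfs; V = ΣQ_DR·Δt = 4.190 × 10^6 ft³.
Runoff depth d = V / A = 1.455 in.
C = d / P = 1.455 / 2.26 = 0.64.

C ≈ 0.64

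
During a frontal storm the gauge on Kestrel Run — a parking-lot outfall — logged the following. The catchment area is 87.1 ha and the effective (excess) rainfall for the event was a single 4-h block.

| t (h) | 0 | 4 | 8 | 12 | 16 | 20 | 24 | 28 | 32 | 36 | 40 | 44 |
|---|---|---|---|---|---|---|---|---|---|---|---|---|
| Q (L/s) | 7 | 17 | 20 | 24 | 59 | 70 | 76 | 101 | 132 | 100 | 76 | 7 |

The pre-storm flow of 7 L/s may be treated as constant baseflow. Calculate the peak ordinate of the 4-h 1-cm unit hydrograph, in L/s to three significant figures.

U_p ≈ 125 L/s

Direct runoff: 0.0, 10.0, 13.0, 17.0, 52.0, 63.0, 69.0, 94.0, 125.0, 93.0, 69.0, 0.0 L/s; ΣQ_DR = 605.0 L/s, peak = 125.0 L/s.
Runoff depth d = ΣQ_DR·Δt / A = 605.0 × 14400 / (87.1 ha) = 10.00 mm.
The 1-cm UH is the DRH scaled by (10 mm)/d, so U_p = 125.0 × 10/10.00 = 125 L/s.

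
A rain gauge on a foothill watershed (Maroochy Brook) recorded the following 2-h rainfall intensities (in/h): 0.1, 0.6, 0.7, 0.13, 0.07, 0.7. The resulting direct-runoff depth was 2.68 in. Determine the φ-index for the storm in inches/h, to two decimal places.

Only the 3 blocks with intensity above φ contribute runoff: 0.6, 0.7, 0.7 in/h.
Σ(I−φ)·Δt = d  ⇒  (0.6+0.7+0.7 − 3φ)·2 = 2.68
φ = (2.000 − 2.68/2) / 3 = 0.22 in/h.

φ ≈ 0.22 in/h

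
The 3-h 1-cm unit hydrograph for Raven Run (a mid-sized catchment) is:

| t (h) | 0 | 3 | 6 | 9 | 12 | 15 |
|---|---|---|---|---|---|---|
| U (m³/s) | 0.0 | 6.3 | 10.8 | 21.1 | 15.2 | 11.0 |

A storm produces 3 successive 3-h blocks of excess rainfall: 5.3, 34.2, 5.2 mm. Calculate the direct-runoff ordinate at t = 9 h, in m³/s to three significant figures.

Q ≈ 51.4 m³/s

By discrete convolution, Q_j = Σ (P_i / 10 mm) · U_{j−i}.
At t = 9 h (j=3): Q = (5.3/10)·21.1 + (34.2/10)·10.8 + (5.2/10)·6.3 = 51.4 m³/s.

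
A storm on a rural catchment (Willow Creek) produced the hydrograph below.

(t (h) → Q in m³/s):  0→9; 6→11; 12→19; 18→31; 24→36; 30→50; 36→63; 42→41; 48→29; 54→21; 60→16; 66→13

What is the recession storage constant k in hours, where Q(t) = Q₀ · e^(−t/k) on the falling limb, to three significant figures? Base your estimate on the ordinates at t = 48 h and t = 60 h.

On the falling limb, Q drops from 29 to 16 m³/s between t = 48 h and t = 60 h (Δt = 12 h).
k = −Δt / ln(Q₂/Q₁) = −12 / ln(16/29) = 20.2 h.

k ≈ 20.2 h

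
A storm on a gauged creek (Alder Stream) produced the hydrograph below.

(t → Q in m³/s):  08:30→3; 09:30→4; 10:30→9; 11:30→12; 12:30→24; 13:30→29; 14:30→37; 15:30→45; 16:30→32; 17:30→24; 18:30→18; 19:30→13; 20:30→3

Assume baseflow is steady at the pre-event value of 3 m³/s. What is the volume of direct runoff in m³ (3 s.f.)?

V ≈ 7.70 × 10^5 m³

Direct-runoff ordinates (Q − Q_b): 0.0, 1.0, 6.0, 9.0, 21.0, 26.0, 34.0, 42.0, 29.0, 21.0, 15.0, 10.0, 0.0 m³/s.
ΣQ_DR = 214.0 m³/s.
With Δt = 1 h = 3600 s, V = ΣQ_DR · Δt = 214.0 × 3600 = 7.70 × 10^5 m³.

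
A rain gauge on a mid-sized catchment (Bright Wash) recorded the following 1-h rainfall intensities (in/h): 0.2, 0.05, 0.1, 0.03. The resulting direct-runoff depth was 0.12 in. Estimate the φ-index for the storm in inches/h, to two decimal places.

Only the 2 blocks with intensity above φ contribute runoff: 0.2, 0.1 in/h.
Σ(I−φ)·Δt = d  ⇒  (0.2+0.1 − 2φ)·1 = 0.12
φ = (0.3000 − 0.12/1) / 2 = 0.09 in/h.

φ ≈ 0.09 in/h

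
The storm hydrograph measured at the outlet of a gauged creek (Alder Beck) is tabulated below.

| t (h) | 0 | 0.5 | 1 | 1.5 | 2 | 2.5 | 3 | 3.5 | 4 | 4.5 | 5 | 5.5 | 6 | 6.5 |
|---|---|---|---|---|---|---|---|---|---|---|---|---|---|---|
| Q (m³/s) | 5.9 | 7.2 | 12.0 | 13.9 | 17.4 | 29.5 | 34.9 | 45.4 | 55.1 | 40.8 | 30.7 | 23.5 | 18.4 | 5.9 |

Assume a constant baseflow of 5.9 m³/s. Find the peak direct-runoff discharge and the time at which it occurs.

Subtracting baseflow gives direct-runoff ordinates: 0.0, 1.3, 6.1, 8.0, 11.5, 23.6, 29.0, 39.5, 49.2, 34.9, 24.8, 17.6, 12.5, 0.0 m³/s.
The maximum is 49.2 m³/s, occurring at the reading for t = 4 h.

Q_p = 49.2 m³/s at t = 4 h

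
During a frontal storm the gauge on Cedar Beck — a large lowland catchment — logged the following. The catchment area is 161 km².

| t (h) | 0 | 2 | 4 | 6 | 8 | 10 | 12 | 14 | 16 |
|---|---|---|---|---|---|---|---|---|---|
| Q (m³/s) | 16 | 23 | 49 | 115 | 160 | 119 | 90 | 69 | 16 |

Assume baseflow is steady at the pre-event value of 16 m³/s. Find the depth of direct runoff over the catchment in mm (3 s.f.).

d ≈ 22.9 mm

Direct runoff: 0.0, 7.0, 33.0, 99.0, 144.0, 103.0, 74.0, 53.0, 0.0 m³/s; ΣQ_DR = 513.0 m³/s.
V = ΣQ_DR · Δt = 513.0 × 7200 s = 3.694 × 10^6 m³.
Over A = 161 km², depth = V / A = 22.9 mm.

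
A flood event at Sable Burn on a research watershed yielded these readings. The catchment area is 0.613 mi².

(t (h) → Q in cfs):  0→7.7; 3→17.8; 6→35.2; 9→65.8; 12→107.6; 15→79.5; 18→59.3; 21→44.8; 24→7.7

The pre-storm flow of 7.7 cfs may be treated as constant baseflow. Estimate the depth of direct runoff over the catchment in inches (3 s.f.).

d ≈ 2.70 in

Direct runoff: 0.0, 10.1, 27.5, 58.1, 99.9, 71.8, 51.6, 37.1, 0.0 cfs; ΣQ_DR = 356.1 cfs.
V = ΣQ_DR · Δt = 356.1 × 10800 s = 3.846 × 10^6 ft³.
Over A = 0.613 mi², depth = V / A = 2.70 in.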